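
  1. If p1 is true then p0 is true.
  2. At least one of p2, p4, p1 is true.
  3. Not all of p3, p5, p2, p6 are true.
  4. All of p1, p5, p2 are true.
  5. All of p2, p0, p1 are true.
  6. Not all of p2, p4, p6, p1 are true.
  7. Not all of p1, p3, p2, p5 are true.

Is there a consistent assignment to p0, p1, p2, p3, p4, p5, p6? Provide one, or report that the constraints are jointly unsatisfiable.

p0 = True, p1 = True, p2 = True, p3 = False, p4 = False, p5 = True, p6 = False

  (1) p1=T ⇒ p0: T ✓
  (2) {p2, p4, p1}: 2 true — at least one ✓
  (3) {p3, p5, p2, p6}: 2/4 true — not all ✓
  (4) {p1, p5, p2}: all 3 true ✓
  (5) {p2, p0, p1}: all 3 true ✓
  (6) {p2, p4, p6, p1}: 2/4 true — not all ✓
  (7) {p1, p3, p2, p5}: 3/4 true — not all ✓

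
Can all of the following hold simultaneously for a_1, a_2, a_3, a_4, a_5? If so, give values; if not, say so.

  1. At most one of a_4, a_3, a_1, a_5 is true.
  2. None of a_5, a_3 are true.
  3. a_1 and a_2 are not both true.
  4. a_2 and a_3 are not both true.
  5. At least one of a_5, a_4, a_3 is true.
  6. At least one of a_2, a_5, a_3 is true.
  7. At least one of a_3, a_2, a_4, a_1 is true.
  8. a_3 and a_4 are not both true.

a_1=F, a_2=T, a_3=F, a_4=T, a_5=F

  (1) {a_4, a_3, a_1, a_5}: 1 true — at most one ✓
  (2) {a_5, a_3}: 0 true — none ✓
  (3) a_1=F, a_2=T — not both ✓
  (4) a_2=T, a_3=F — not both ✓
  (5) {a_5, a_4, a_3}: 1 true — at least one ✓
  (6) {a_2, a_5, a_3}: 1 true — at least one ✓
  (7) {a_3, a_2, a_4, a_1}: 2 true — at least one ✓
  (8) a_3=F, a_4=T — not both ✓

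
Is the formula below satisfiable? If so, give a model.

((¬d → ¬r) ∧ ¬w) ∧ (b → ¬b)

b = False; d = False; w = False; r = False

  (¬d → ¬r) ∧ ¬w = True
    ¬d → ¬r = True
      ¬d = True
      ¬r = True
    ¬w = True
  b → ¬b = True
    ¬b = True
Both conjuncts True, so the formula holds.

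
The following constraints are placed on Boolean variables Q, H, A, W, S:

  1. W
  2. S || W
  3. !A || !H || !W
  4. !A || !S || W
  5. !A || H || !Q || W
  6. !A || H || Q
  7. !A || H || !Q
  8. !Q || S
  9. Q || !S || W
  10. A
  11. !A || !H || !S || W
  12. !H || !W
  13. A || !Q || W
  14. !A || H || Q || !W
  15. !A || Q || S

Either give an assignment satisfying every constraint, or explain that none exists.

Unsatisfiable — no assignment works.

Case A = True:
  (W) forces W = True.
  (!A || !H || !W) forces H = False.
  (!A || H || Q) forces Q = True.
  Clause (!A || H || !Q) is falsified — contradiction.
Case A = False:
  Clause (A) is falsified — contradiction.
Both cases fail, so the formula is unsatisfiable.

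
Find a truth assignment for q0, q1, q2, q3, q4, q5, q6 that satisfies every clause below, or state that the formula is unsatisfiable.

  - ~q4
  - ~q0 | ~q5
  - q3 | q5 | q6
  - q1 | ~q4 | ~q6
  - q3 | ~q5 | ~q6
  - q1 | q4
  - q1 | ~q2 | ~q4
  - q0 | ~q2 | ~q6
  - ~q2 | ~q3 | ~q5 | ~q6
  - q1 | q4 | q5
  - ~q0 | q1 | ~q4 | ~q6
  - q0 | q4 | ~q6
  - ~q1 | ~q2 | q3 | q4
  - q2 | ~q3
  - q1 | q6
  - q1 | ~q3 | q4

q0=F, q1=T, q2=F, q3=F, q4=F, q5=T, q6=F

Unit clause (~q4) forces q4 = False.
In (q1 | q4) only q1 is left, so q1 = True.
Set q0 = False.
  then (q0 | q4 | ~q6) forces q6 = False.
Set q2 = False.
  then (q2 | ~q3) forces q3 = False.
  then (q3 | q5 | q6) forces q5 = True.
All clauses satisfied.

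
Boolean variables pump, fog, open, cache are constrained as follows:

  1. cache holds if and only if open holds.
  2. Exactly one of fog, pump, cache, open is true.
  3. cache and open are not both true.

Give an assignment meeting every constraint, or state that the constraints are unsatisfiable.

pump: False, fog: True, open: False, cache: False

  (1) cache=F, open=F — same ✓
  (2) {fog, pump, cache, open}: 1 true — exactly one ✓
  (3) cache=F, open=F — not both ✓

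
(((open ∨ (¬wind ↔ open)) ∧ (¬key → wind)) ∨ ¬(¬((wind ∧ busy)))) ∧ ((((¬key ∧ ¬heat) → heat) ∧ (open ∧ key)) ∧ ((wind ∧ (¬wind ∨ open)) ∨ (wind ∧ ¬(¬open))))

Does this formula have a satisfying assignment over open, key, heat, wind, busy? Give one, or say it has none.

open: True, key: True, heat: True, wind: True, busy: True

  ((open ∨ (¬wind ↔ open)) ∧ (¬key → wind)) ∨ ¬(¬((wind ∧ busy))) = True
    (open ∨ (¬wind ↔ open)) ∧ (¬key → wind) = True
      open ∨ (¬wind ↔ open) = True
        ¬wind ↔ open = False
          ¬wind = False
      ¬key → wind = True
        ¬key = False
    ¬(¬((wind ∧ busy))) = True
      ¬((wind ∧ busy)) = False
        wind ∧ busy = True
  (((¬key ∧ ¬heat) → heat) ∧ (open ∧ key)) ∧ ((wind ∧ (¬wind ∨ open)) ∨ (wind ∧ ¬(¬open))) = True
    ((¬key ∧ ¬heat) → heat) ∧ (open ∧ key) = True
      (¬key ∧ ¬heat) → heat = True
        ¬key ∧ ¬heat = False
          ¬key = False
          ¬heat = False
      open ∧ key = True
    (wind ∧ (¬wind ∨ open)) ∨ (wind ∧ ¬(¬open)) = True
      wind ∧ (¬wind ∨ open) = True
        ¬wind ∨ open = True
          ¬wind = False
      wind ∧ ¬(¬open) = True
        ¬(¬open) = True
          ¬open = False
Both conjuncts True, so the formula holds.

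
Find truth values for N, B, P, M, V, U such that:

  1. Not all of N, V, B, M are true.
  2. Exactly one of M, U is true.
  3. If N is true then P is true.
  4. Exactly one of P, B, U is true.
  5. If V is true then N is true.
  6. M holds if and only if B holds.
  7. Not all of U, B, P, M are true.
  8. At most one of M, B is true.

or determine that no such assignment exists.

N: False, B: False, P: False, M: False, V: False, U: True

  (1) {N, V, B, M}: 0/4 true — not all ✓
  (2) {M, U}: 1 true — exactly one ✓
  (3) N=F ⇒ P: vacuous ✓
  (4) {P, B, U}: 1 true — exactly one ✓
  (5) V=F ⇒ N: vacuous ✓
  (6) M=F, B=F — same ✓
  (7) {U, B, P, M}: 1/4 true — not all ✓
  (8) {M, B}: 0 true — at most one ✓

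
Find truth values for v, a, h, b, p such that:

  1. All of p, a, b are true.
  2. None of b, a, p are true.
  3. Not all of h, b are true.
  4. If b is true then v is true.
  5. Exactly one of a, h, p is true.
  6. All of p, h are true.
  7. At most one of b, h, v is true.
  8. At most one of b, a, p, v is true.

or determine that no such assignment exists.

Case a = True:
  Constraint (2) is violated (a=T) — contradiction.
Case a = False:
  Constraint (1) is violated (a=F) — contradiction.
Both cases fail — unsatisfiable.

No satisfying assignment exists.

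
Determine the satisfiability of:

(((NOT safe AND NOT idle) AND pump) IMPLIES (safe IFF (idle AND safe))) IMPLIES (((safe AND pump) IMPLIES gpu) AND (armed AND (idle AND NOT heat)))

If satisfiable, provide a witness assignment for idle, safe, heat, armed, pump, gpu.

idle=T, safe=F, heat=F, armed=T, pump=F, gpu=F

  (((NOT safe AND NOT idle) AND pump) IMPLIES (safe IFF (idle AND safe))) IMPLIES (((safe AND pump) IMPLIES gpu) AND (armed AND (idle AND NOT heat))) = True
    ((NOT safe AND NOT idle) AND pump) IMPLIES (safe IFF (idle AND safe)) = True
      (NOT safe AND NOT idle) AND pump = False
        NOT safe AND NOT idle = False
          NOT safe = True
          NOT idle = False
      safe IFF (idle AND safe) = True
        idle AND safe = False
    ((safe AND pump) IMPLIES gpu) AND (armed AND (idle AND NOT heat)) = True
      (safe AND pump) IMPLIES gpu = True
        safe AND pump = False
      armed AND (idle AND NOT heat) = True
        idle AND NOT heat = True
          NOT heat = True
The formula evaluates to True.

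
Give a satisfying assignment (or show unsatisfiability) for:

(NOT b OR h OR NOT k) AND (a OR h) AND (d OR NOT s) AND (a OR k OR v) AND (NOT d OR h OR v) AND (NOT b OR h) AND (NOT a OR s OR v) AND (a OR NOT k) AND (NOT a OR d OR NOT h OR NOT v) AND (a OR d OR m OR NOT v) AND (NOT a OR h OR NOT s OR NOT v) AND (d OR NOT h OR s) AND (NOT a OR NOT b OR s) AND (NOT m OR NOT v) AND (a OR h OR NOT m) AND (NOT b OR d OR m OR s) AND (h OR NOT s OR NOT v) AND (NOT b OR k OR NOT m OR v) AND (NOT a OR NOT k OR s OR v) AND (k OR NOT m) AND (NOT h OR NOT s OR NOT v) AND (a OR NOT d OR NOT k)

Set b = True.
  then (NOT b OR h) forces h = True.
Set m = False.
Set k = True.
  then (a OR NOT k) forces a = True.
  then (NOT a OR NOT b OR s) forces s = True.
  then (NOT h OR NOT s OR NOT v) forces v = False.
  then (d OR NOT s) forces d = True.
All clauses satisfied.

b = True, m = False, k = True, v = False, h = True, a = True, s = True, d = True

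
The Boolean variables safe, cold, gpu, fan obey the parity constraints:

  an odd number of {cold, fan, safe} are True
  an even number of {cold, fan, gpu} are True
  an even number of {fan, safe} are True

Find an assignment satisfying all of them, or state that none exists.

safe = False; cold = True; gpu = True; fan = False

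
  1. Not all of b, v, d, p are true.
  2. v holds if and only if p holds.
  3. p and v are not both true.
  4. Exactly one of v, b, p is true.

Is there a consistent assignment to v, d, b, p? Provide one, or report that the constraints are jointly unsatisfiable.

v: False; d: True; b: True; p: False

  (1) {b, v, d, p}: 2/4 true — not all ✓
  (2) v=F, p=F — same ✓
  (3) p=F, v=F — not both ✓
  (4) {v, b, p}: 1 true — exactly one ✓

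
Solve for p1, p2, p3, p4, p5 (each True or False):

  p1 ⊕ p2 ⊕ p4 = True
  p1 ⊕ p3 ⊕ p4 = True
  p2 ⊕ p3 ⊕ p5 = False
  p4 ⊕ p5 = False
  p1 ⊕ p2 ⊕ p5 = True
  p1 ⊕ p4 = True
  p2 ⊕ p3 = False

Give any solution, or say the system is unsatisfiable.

p1=T, p2=F, p3=F, p4=F, p5=F

p1 ⊕ p2 ⊕ p4 = T ⊕ F ⊕ F = True ✓
p1 ⊕ p3 ⊕ p4 = T ⊕ F ⊕ F = True ✓
p2 ⊕ p3 ⊕ p5 = F ⊕ F ⊕ F = False ✓
p4 ⊕ p5 = F ⊕ F = False ✓
p1 ⊕ p2 ⊕ p5 = T ⊕ F ⊕ F = True ✓
p1 ⊕ p4 = T ⊕ F = True ✓
p2 ⊕ p3 = F ⊕ F = False ✓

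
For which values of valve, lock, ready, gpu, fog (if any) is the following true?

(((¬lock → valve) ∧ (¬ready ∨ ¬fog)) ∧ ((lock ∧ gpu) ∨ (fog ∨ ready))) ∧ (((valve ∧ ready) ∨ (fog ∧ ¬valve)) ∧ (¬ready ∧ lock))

valve = False, lock = True, ready = False, gpu = True, fog = True

  ((¬lock → valve) ∧ (¬ready ∨ ¬fog)) ∧ ((lock ∧ gpu) ∨ (fog ∨ ready)) = True
    (¬lock → valve) ∧ (¬ready ∨ ¬fog) = True
      ¬lock → valve = True
        ¬lock = False
      ¬ready ∨ ¬fog = True
        ¬ready = True
        ¬fog = False
    (lock ∧ gpu) ∨ (fog ∨ ready) = True
      lock ∧ gpu = True
      fog ∨ ready = True
  ((valve ∧ ready) ∨ (fog ∧ ¬valve)) ∧ (¬ready ∧ lock) = True
    (valve ∧ ready) ∨ (fog ∧ ¬valve) = True
      valve ∧ ready = False
      fog ∧ ¬valve = True
        ¬valve = True
    ¬ready ∧ lock = True
      ¬ready = True
Both conjuncts True, so the formula holds.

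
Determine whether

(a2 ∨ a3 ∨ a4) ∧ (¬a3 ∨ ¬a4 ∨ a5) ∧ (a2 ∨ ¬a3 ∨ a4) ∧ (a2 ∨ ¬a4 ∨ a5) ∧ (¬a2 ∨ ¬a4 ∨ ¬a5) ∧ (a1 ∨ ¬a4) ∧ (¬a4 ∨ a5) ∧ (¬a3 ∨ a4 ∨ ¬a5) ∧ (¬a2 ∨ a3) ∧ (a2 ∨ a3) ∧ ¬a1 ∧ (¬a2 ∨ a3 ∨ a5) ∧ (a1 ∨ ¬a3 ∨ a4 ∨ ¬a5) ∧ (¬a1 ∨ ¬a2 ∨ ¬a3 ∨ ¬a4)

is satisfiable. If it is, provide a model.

a1 = False, a2 = True, a3 = True, a4 = False, a5 = False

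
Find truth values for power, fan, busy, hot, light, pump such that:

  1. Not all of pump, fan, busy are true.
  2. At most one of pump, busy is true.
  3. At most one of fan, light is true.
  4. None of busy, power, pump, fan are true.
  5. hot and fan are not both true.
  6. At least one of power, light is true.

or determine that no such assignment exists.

power=F, fan=F, busy=F, hot=F, light=T, pump=F

  (1) {pump, fan, busy}: 0/3 true — not all ✓
  (2) {pump, busy}: 0 true — at most one ✓
  (3) {fan, light}: 1 true — at most one ✓
  (4) {busy, power, pump, fan}: 0 true — none ✓
  (5) hot=F, fan=F — not both ✓
  (6) {power, light}: 1 true — at least one ✓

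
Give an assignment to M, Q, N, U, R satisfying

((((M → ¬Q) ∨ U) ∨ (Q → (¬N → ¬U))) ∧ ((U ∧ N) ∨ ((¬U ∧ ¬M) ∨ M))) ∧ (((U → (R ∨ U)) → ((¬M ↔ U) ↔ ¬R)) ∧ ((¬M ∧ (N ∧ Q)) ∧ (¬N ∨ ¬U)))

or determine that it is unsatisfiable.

M: False; Q: True; N: True; U: False; R: True

  (((M → ¬Q) ∨ U) ∨ (Q → (¬N → ¬U))) ∧ ((U ∧ N) ∨ ((¬U ∧ ¬M) ∨ M)) = True
    ((M → ¬Q) ∨ U) ∨ (Q → (¬N → ¬U)) = True
      (M → ¬Q) ∨ U = True
        M → ¬Q = True
          ¬Q = False
      Q → (¬N → ¬U) = True
        ¬N → ¬U = True
          ¬N = False
          ¬U = True
    (U ∧ N) ∨ ((¬U ∧ ¬M) ∨ M) = True
      U ∧ N = False
      (¬U ∧ ¬M) ∨ M = True
        ¬U ∧ ¬M = True
          ¬U = True
          ¬M = True
  ((U → (R ∨ U)) → ((¬M ↔ U) ↔ ¬R)) ∧ ((¬M ∧ (N ∧ Q)) ∧ (¬N ∨ ¬U)) = True
    (U → (R ∨ U)) → ((¬M ↔ U) ↔ ¬R) = True
      U → (R ∨ U) = True
        R ∨ U = True
      (¬M ↔ U) ↔ ¬R = True
        ¬M ↔ U = False
          ¬M = True
        ¬R = False
    (¬M ∧ (N ∧ Q)) ∧ (¬N ∨ ¬U) = True
      ¬M ∧ (N ∧ Q) = True
        ¬M = True
        N ∧ Q = True
      ¬N ∨ ¬U = True
        ¬N = False
        ¬U = True
Both conjuncts True, so the formula holds.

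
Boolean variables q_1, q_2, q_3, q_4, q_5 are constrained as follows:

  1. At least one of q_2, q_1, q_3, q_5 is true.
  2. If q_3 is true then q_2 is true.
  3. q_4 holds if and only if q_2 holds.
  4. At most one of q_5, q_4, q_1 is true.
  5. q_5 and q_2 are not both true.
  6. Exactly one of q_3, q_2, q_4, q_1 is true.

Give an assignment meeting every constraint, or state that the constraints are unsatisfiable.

q_1 = True, q_2 = False, q_3 = False, q_4 = False, q_5 = False

  (1) {q_2, q_1, q_3, q_5}: 1 true — at least one ✓
  (2) q_3=F ⇒ q_2: vacuous ✓
  (3) q_4=F, q_2=F — same ✓
  (4) {q_5, q_4, q_1}: 1 true — at most one ✓
  (5) q_5=F, q_2=F — not both ✓
  (6) {q_3, q_2, q_4, q_1}: 1 true — exactly one ✓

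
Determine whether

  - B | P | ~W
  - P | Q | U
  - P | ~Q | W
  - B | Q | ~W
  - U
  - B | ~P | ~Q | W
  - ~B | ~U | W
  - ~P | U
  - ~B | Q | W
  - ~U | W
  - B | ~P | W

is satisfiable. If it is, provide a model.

Q = True, U = True, P = False, B = True, W = True

Unit clause (U) forces U = True.
In (~U | W) only W is left, so W = True.
Set Q = True.
Set P = False.
  then (B | P | ~W) forces B = True.
All clauses satisfied.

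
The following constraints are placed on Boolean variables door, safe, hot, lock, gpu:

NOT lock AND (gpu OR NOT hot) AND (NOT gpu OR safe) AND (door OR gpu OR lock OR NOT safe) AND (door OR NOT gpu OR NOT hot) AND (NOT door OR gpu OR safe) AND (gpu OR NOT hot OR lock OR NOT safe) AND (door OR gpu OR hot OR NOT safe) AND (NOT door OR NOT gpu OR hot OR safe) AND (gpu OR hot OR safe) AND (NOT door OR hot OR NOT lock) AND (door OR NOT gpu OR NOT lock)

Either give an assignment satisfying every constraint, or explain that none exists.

door = True, safe = True, hot = False, lock = False, gpu = False

Unit clause (NOT lock) forces lock = False.
Set door = True.
Try safe = False:
  (NOT gpu OR safe) forces gpu = False.
  clause (NOT door OR gpu OR safe) is falsified — backtrack.
So safe = True.
Set hot = False.
Set gpu = False.
All clauses satisfied.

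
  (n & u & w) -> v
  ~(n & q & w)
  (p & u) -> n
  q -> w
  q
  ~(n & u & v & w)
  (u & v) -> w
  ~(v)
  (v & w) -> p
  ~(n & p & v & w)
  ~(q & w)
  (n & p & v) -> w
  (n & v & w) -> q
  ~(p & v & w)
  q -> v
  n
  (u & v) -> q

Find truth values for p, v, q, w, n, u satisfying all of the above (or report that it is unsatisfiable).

Unsatisfiable — no assignment works.

Case v = True:
  Clause (~v) is falsified — contradiction.
Case v = False:
  (~q | v) forces q = False.
  Clause (q) is falsified — contradiction.
Both cases fail, so the formula is unsatisfiable.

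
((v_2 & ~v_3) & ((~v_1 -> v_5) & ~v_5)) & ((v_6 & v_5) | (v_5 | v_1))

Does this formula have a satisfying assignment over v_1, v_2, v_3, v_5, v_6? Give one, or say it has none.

v_1: True; v_2: True; v_3: False; v_5: False; v_6: False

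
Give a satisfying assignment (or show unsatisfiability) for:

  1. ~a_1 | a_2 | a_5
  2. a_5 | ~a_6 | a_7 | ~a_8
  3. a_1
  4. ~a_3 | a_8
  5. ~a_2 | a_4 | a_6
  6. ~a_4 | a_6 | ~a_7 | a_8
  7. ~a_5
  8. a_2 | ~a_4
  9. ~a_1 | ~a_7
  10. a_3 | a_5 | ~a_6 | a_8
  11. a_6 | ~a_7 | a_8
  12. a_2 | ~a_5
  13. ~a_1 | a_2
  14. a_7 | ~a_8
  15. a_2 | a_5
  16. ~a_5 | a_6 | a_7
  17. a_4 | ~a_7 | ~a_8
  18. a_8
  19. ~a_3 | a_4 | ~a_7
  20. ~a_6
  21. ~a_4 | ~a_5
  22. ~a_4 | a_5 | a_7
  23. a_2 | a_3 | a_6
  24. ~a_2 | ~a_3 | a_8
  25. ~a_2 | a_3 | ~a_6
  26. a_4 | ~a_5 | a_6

Unsatisfiable

Case a_1 = True:
  (~a_5) forces a_5 = False.
  (~a_1 | a_2 | a_5) forces a_2 = True.
  (~a_1 | ~a_7) forces a_7 = False.
  (a_7 | ~a_8) forces a_8 = False.
  Clause (a_8) is falsified — contradiction.
Case a_1 = False:
  Clause (a_1) is falsified — contradiction.
Both cases fail, so the formula is unsatisfiable.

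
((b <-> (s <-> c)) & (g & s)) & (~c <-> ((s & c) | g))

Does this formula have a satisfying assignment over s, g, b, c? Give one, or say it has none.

s=T, g=T, b=F, c=F

  (b <-> (s <-> c)) & (g & s) = True
    b <-> (s <-> c) = True
      s <-> c = False
    g & s = True
  ~c <-> ((s & c) | g) = True
    ~c = True
    (s & c) | g = True
      s & c = False
Both conjuncts True, so the formula holds.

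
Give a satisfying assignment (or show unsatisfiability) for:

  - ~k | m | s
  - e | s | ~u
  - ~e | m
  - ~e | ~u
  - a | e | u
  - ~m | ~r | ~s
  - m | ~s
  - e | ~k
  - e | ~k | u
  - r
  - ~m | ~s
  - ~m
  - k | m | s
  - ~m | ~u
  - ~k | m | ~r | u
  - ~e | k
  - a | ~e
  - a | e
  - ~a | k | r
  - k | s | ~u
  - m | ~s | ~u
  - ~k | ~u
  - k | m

Case m = True:
  Clause (~m) is falsified — contradiction.
Case m = False:
  (~e | m) forces e = False.
  (m | ~s) forces s = False.
  (~k | m | s) forces k = False.
  Clause (k | m | s) is falsified — contradiction.
Both cases fail, so the formula is unsatisfiable.

Unsatisfiable — no assignment works.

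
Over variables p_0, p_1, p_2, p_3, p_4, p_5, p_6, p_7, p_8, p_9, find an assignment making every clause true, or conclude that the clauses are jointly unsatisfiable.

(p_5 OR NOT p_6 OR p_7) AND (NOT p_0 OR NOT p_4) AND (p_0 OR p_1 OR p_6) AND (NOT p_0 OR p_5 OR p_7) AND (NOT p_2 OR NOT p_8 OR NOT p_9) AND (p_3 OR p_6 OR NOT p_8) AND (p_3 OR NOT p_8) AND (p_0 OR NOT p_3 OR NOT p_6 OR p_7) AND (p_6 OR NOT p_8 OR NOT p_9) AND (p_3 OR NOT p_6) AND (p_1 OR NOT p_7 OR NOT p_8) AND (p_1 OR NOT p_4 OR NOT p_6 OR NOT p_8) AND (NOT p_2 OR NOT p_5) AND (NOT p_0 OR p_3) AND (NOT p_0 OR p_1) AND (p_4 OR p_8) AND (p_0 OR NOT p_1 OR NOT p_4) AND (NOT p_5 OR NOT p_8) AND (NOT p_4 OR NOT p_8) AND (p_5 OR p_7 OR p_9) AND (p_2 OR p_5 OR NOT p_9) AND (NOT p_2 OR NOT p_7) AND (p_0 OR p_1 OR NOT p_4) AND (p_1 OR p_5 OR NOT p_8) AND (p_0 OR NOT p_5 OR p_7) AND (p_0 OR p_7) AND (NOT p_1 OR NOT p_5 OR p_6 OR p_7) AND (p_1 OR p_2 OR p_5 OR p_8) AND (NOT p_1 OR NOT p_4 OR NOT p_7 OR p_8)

Set p_0 = False.
  then (p_0 OR p_7) forces p_7 = True.
  then (NOT p_2 OR NOT p_7) forces p_2 = False.
Try p_1 = False:
  (p_0 OR p_1 OR p_6) forces p_6 = True.
  (p_3 OR NOT p_6) forces p_3 = True.
  (p_1 OR NOT p_7 OR NOT p_8) forces p_8 = False.
  (p_4 OR p_8) forces p_4 = True.
  clause (p_0 OR p_1 OR NOT p_4) is falsified — backtrack.
So p_1 = True.
  then (p_0 OR NOT p_1 OR NOT p_4) forces p_4 = False.
  then (p_4 OR p_8) forces p_8 = True.
  then (NOT p_5 OR NOT p_8) forces p_5 = False.
  then (p_2 OR p_5 OR NOT p_9) forces p_9 = False.
  then (p_3 OR NOT p_8) forces p_3 = True.
Set p_6 = False.
All clauses satisfied.

p_0: False; p_1: True; p_2: False; p_3: True; p_4: False; p_5: False; p_6: False; p_7: True; p_8: True; p_9: False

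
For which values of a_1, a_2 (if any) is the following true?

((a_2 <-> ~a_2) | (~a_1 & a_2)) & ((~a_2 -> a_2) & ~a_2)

Case a_2 = True: the conjunct ~a_2 is False.
Case a_2 = False: the conjunct (a_2 <-> ~a_2) | (~a_1 & a_2) becomes (False <-> True) | (~a_1 & False) = False.
Both cases fail — unsatisfiable.

The formula is unsatisfiable.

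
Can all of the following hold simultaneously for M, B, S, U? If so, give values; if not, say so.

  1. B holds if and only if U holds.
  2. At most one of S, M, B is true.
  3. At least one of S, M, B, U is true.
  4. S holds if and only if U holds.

M=T, B=F, S=F, U=F

  (1) B=F, U=F — same ✓
  (2) {S, M, B}: 1 true — at most one ✓
  (3) {S, M, B, U}: 1 true — at least one ✓
  (4) S=F, U=F — same ✓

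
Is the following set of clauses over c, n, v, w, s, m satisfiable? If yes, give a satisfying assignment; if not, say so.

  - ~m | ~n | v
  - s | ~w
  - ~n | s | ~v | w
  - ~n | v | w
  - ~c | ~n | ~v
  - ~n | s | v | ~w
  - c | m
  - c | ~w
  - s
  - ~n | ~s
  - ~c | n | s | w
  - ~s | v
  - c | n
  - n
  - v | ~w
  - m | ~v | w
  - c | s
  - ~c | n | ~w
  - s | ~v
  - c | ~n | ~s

Case n = True:
  (s) forces s = True.
  Clause (~n | ~s) is falsified — contradiction.
Case n = False:
  Clause (n) is falsified — contradiction.
Both cases fail, so the formula is unsatisfiable.

UNSATISFIABLE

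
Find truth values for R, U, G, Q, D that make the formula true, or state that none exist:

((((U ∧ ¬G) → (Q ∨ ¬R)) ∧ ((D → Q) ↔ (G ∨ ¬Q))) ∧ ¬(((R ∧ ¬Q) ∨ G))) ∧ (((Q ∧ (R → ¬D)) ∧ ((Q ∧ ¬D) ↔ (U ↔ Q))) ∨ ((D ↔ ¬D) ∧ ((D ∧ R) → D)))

Case G = True: the conjunct ¬(((R ∧ ¬Q) ∨ G)) becomes ¬(((R ∧ ¬Q) ∨ True)) = False.
Case G = False: the formula simplifies to (((U → (Q ∨ ¬R)) ∧ ((D → Q) ↔ ¬Q)) ∧ ¬((R ∧ ¬Q))) ∧ (((Q ∧ (R → ¬D)) ∧ ((Q ∧ ¬D) ↔ (U ↔ Q))) ∨ ((D ↔ ¬D) ∧ ((D ∧ R) → D))).
  Q = True: the conjunct (D → Q) ↔ ¬Q becomes (D → True) ↔ ¬True = False.
  Q = False: simplifies to (((U → ¬R) ∧ ¬D) ∧ ¬R) ∧ ((D ↔ ¬D) ∧ ((D ∧ R) → D)).
    D = True: the conjunct ¬D is False.
    D = False: the conjunct D ↔ ¬D becomes False ↔ ¬False = False.
Both cases fail — unsatisfiable.

Unsatisfiable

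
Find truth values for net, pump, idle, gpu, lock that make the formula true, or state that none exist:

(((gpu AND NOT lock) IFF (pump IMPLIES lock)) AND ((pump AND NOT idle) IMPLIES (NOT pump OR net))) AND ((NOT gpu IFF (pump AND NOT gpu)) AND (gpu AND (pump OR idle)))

net: True, pump: False, idle: True, gpu: True, lock: False

  ((gpu AND NOT lock) IFF (pump IMPLIES lock)) AND ((pump AND NOT idle) IMPLIES (NOT pump OR net)) = True
    (gpu AND NOT lock) IFF (pump IMPLIES lock) = True
      gpu AND NOT lock = True
        NOT lock = True
      pump IMPLIES lock = True
    (pump AND NOT idle) IMPLIES (NOT pump OR net) = True
      pump AND NOT idle = False
        NOT idle = False
      NOT pump OR net = True
        NOT pump = True
  (NOT gpu IFF (pump AND NOT gpu)) AND (gpu AND (pump OR idle)) = True
    NOT gpu IFF (pump AND NOT gpu) = True
      NOT gpu = False
      pump AND NOT gpu = False
        NOT gpu = False
    gpu AND (pump OR idle) = True
      pump OR idle = True
Both conjuncts True, so the formula holds.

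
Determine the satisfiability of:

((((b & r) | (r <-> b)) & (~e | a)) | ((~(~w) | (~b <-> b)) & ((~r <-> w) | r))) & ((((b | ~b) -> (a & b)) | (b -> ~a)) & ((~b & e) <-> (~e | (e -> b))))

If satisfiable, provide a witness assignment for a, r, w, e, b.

The conjunct (~b & e) <-> (~e | (e -> b)) is unsatisfiable on its own:
  e=F, b=F: evaluates to False.
  e=F, b=T: evaluates to False.
  e=T, b=F: evaluates to False.
  e=T, b=T: evaluates to False.
So the whole conjunction is unsatisfiable.

The formula is unsatisfiable.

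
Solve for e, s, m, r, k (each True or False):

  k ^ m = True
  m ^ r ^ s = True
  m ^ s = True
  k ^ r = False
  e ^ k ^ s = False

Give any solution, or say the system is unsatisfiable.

e = False; s = False; m = True; r = False; k = False

k ^ m = F ^ T = True ✓
m ^ r ^ s = T ^ F ^ F = True ✓
m ^ s = T ^ F = True ✓
k ^ r = F ^ F = False ✓
e ^ k ^ s = F ^ F ^ F = False ✓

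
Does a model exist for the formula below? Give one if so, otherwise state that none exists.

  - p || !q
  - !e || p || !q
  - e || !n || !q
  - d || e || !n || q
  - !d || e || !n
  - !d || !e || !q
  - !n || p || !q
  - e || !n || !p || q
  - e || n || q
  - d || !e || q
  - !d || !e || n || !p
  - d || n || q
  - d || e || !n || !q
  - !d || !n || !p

d = True, n = False, e = False, p = True, q = True

Set d = True.
Set n = False.
Set e = False.
  then (e || n || q) forces q = True.
  then (p || !q) forces p = True.
All clauses satisfied.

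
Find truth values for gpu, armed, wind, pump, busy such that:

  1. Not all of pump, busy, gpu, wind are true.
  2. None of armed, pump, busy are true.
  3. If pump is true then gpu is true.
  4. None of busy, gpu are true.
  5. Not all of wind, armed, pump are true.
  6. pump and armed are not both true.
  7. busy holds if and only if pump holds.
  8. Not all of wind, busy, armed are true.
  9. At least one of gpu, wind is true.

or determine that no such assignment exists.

gpu: False, armed: False, wind: True, pump: False, busy: False

  (1) {pump, busy, gpu, wind}: 1/4 true — not all ✓
  (2) {armed, pump, busy}: 0 true — none ✓
  (3) pump=F ⇒ gpu: vacuous ✓
  (4) {busy, gpu}: 0 true — none ✓
  (5) {wind, armed, pump}: 1/3 true — not all ✓
  (6) pump=F, armed=F — not both ✓
  (7) busy=F, pump=F — same ✓
  (8) {wind, busy, armed}: 1/3 true — not all ✓
  (9) {gpu, wind}: 1 true — at least one ✓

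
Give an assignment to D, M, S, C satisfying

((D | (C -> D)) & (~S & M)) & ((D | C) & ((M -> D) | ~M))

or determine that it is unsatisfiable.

D = True, M = True, S = False, C = True

  (D | (C -> D)) & (~S & M) = True
    D | (C -> D) = True
      C -> D = True
    ~S & M = True
      ~S = True
  (D | C) & ((M -> D) | ~M) = True
    D | C = True
    (M -> D) | ~M = True
      M -> D = True
      ~M = False
Both conjuncts True, so the formula holds.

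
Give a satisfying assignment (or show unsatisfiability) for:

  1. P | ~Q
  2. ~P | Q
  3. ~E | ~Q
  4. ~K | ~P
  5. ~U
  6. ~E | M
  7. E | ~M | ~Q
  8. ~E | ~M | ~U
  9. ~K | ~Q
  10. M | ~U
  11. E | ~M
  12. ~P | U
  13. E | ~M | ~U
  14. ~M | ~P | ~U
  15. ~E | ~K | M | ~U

Unit clause (~U) forces U = False.
In (~P | U) only ~P is left, so P = False.
In (P | ~Q) only ~Q is left, so Q = False.
Set K = False.
Set E = True.
  then (~E | M) forces M = True.
All clauses satisfied.

K: False, Q: False, U: False, E: True, M: True, P: False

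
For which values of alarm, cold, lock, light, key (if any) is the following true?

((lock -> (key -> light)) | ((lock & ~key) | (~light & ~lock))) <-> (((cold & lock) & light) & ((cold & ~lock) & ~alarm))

alarm = False, cold = True, lock = True, light = False, key = True

  ((lock -> (key -> light)) | ((lock & ~key) | (~light & ~lock))) <-> (((cold & lock) & light) & ((cold & ~lock) & ~alarm)) = True
    (lock -> (key -> light)) | ((lock & ~key) | (~light & ~lock)) = False
      lock -> (key -> light) = False
        key -> light = False
      (lock & ~key) | (~light & ~lock) = False
        lock & ~key = False
          ~key = False
        ~light & ~lock = False
          ~light = True
          ~lock = False
    ((cold & lock) & light) & ((cold & ~lock) & ~alarm) = False
      (cold & lock) & light = False
        cold & lock = True
      (cold & ~lock) & ~alarm = False
        cold & ~lock = False
          ~lock = False
        ~alarm = True
The formula evaluates to True.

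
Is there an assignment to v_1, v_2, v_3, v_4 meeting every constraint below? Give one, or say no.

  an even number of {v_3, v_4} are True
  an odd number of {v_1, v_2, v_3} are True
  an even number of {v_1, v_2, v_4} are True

UNSATISFIABLE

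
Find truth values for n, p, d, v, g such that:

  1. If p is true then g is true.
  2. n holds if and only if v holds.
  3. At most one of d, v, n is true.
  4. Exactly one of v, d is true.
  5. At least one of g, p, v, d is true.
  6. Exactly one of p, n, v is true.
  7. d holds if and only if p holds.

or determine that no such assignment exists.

n=F, p=T, d=T, v=F, g=T

  (1) p=T ⇒ g: T ✓
  (2) n=F, v=F — same ✓
  (3) {d, v, n}: 1 true — at most one ✓
  (4) {v, d}: 1 true — exactly one ✓
  (5) {g, p, v, d}: 3 true — at least one ✓
  (6) {p, n, v}: 1 true — exactly one ✓
  (7) d=T, p=T — same ✓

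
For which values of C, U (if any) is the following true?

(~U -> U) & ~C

C: False; U: True

  ~U -> U = True
    ~U = False
  ~C = True
Both conjuncts True, so the formula holds.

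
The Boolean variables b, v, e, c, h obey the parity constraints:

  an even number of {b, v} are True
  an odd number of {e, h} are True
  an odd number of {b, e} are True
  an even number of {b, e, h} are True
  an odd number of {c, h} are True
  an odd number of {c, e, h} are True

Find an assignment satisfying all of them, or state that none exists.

b=T, v=T, e=F, c=F, h=T

{b, v}: 2 true → even ✓
{e, h}: 1 true → odd ✓
{b, e}: 1 true → odd ✓
{b, e, h}: 2 true → even ✓
{c, h}: 1 true → odd ✓
{c, e, h}: 1 true → odd ✓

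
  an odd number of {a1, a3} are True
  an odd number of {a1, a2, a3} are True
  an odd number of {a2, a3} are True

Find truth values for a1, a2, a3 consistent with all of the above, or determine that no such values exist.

a1: False, a2: False, a3: True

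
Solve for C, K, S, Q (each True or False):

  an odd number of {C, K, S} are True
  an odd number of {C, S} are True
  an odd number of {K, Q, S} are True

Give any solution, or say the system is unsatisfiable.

C = True; K = False; S = False; Q = True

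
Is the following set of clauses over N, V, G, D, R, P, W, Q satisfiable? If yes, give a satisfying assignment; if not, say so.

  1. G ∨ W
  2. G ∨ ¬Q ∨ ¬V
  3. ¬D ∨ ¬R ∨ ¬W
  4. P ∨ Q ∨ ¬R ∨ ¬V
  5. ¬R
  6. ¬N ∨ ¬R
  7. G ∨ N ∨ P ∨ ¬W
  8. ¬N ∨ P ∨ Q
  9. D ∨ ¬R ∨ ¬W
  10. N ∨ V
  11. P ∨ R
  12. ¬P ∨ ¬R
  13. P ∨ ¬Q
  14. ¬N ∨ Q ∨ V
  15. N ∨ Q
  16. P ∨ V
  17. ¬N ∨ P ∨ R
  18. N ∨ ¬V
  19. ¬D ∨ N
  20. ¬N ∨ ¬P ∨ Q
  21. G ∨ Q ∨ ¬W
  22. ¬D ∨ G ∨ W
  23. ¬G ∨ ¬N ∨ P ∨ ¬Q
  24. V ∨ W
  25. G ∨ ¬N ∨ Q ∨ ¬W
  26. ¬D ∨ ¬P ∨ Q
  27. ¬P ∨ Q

Unit clause (¬R) forces R = False.
In (P ∨ R) only P is left, so P = True.
In (¬P ∨ Q) only Q is left, so Q = True.
Try N = False:
  (N ∨ V) forces V = True.
  clause (N ∨ ¬V) is falsified — backtrack.
So N = True.
Set V = True.
  then (G ∨ ¬Q ∨ ¬V) forces G = True.
Set D = True.
Set W = False.
All clauses satisfied.

N = True; V = True; G = True; D = True; R = False; P = True; W = False; Q = True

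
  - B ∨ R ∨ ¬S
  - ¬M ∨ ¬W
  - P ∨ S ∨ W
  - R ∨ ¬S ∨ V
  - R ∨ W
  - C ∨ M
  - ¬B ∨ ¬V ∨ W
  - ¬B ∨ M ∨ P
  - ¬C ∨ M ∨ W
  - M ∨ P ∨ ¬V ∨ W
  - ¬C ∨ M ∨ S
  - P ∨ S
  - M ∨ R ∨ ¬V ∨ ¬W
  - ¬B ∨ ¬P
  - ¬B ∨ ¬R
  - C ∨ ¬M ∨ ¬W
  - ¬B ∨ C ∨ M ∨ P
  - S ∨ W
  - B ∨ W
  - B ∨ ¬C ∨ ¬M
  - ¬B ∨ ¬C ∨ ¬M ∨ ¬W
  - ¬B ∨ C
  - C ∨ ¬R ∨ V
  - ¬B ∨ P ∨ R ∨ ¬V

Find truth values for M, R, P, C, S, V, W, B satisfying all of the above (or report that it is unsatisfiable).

Try M = True:
  (¬M ∨ ¬W) forces W = False.
  (R ∨ W) forces R = True.
  (¬B ∨ ¬R) forces B = False.
  clause (B ∨ W) is falsified — backtrack.
So M = False.
  then (C ∨ M) forces C = True.
  then (¬C ∨ M ∨ W) forces W = True.
  then (¬C ∨ M ∨ S) forces S = True.
Set R = True.
  then (¬B ∨ ¬R) forces B = False.
Set P = False.
Set V = True.
All clauses satisfied.

M = False, R = True, P = False, C = True, S = True, V = True, W = True, B = False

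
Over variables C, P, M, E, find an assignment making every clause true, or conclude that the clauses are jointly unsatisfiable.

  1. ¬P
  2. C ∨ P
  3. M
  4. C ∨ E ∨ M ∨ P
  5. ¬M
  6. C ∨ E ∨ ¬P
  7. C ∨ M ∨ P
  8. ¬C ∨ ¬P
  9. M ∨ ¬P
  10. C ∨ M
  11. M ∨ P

The formula is unsatisfiable.

Case M = True:
  Clause (¬M) is falsified — contradiction.
Case M = False:
  Clause (M) is falsified — contradiction.
Both cases fail, so the formula is unsatisfiable.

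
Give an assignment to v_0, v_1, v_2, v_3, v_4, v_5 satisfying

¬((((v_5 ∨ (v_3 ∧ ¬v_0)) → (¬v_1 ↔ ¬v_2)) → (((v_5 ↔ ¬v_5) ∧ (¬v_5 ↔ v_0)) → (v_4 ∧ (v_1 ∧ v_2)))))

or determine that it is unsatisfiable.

Case v_5 = True: the formula becomes ¬(((¬v_1 ↔ ¬v_2) → True)) = False.
Case v_5 = False: the formula becomes ¬((((v_3 ∧ ¬v_0) → (¬v_1 ↔ ¬v_2)) → True)) = False.
Both cases fail — unsatisfiable.

Unsatisfiable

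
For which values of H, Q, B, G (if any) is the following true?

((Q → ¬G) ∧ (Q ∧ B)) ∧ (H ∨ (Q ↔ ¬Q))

H: True, Q: True, B: True, G: False

  (Q → ¬G) ∧ (Q ∧ B) = True
    Q → ¬G = True
      ¬G = True
    Q ∧ B = True
  H ∨ (Q ↔ ¬Q) = True
    Q ↔ ¬Q = False
      ¬Q = False
Both conjuncts True, so the formula holds.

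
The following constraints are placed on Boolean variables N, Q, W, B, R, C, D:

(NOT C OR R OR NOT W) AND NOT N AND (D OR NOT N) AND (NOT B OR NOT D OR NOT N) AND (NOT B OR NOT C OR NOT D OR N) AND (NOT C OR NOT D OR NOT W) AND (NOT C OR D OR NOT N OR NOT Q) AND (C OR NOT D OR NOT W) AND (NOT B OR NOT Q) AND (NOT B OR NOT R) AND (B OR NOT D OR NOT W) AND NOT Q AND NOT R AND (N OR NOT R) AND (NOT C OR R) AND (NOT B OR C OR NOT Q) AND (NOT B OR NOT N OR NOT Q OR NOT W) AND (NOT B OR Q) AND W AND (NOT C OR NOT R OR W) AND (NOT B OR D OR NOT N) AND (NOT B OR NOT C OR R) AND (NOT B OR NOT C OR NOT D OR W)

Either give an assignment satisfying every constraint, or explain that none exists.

N = False; Q = False; W = True; B = False; R = False; C = False; D = False

Unit clause (NOT N) forces N = False.
Unit clause (NOT Q) forces Q = False.
Unit clause (NOT R) forces R = False.
In (NOT C OR R) only NOT C is left, so C = False.
In (NOT B OR Q) only NOT B is left, so B = False.
Unit clause (W) forces W = True.
In (C OR NOT D OR NOT W) only NOT D is left, so D = False.
All clauses satisfied.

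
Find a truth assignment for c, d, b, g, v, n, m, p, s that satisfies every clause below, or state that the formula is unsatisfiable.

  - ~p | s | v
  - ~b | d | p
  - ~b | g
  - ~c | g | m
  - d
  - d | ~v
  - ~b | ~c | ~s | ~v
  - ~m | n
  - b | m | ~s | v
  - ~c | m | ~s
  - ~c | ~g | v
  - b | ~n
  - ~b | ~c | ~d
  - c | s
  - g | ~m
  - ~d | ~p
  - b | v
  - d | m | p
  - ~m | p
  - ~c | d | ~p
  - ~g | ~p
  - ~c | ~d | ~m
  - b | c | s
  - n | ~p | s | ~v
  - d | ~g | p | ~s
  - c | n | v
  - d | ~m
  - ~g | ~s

c: False, d: True, b: False, g: False, v: True, n: False, m: False, p: False, s: True

Unit clause (d) forces d = True.
In (~d | ~p) only ~p is left, so p = False.
In (~m | p) only ~m is left, so m = False.
Set c = False.
  then (c | s) forces s = True.
  then (~g | ~s) forces g = False.
  then (~b | g) forces b = False.
  then (b | m | ~s | v) forces v = True.
  then (b | ~n) forces n = False.
All clauses satisfied.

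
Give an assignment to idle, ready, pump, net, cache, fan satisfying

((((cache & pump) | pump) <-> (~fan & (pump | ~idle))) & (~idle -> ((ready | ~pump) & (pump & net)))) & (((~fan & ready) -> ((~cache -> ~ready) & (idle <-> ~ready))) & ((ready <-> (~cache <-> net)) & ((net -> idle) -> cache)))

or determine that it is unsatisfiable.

idle = True, ready = False, pump = True, net = True, cache = True, fan = False

  (((cache & pump) | pump) <-> (~fan & (pump | ~idle))) & (~idle -> ((ready | ~pump) & (pump & net))) = True
    ((cache & pump) | pump) <-> (~fan & (pump | ~idle)) = True
      (cache & pump) | pump = True
        cache & pump = True
      ~fan & (pump | ~idle) = True
        ~fan = True
        pump | ~idle = True
          ~idle = False
    ~idle -> ((ready | ~pump) & (pump & net)) = True
      ~idle = False
      (ready | ~pump) & (pump & net) = False
        ready | ~pump = False
          ~pump = False
        pump & net = True
  ((~fan & ready) -> ((~cache -> ~ready) & (idle <-> ~ready))) & ((ready <-> (~cache <-> net)) & ((net -> idle) -> cache)) = True
    (~fan & ready) -> ((~cache -> ~ready) & (idle <-> ~ready)) = True
      ~fan & ready = False
        ~fan = True
      (~cache -> ~ready) & (idle <-> ~ready) = True
        ~cache -> ~ready = True
          ~cache = False
          ~ready = True
        idle <-> ~ready = True
          ~ready = True
    (ready <-> (~cache <-> net)) & ((net -> idle) -> cache) = True
      ready <-> (~cache <-> net) = True
        ~cache <-> net = False
          ~cache = False
      (net -> idle) -> cache = True
        net -> idle = True
Both conjuncts True, so the formula holds.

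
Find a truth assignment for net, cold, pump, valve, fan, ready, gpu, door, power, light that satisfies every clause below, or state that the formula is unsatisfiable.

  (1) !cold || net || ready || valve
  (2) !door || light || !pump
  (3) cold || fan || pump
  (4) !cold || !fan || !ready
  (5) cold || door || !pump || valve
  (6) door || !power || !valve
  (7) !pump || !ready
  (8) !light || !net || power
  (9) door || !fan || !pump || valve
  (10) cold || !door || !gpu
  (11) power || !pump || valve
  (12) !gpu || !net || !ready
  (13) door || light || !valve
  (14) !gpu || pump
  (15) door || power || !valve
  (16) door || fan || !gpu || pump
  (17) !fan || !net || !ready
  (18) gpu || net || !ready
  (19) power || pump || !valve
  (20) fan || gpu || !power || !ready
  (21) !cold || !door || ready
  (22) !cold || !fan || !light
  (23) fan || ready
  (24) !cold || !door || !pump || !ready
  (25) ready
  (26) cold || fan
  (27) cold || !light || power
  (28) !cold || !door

Unit clause (ready) forces ready = True.
In (!pump || !ready) only !pump is left, so pump = False.
In (!gpu || pump) only !gpu is left, so gpu = False.
In (gpu || net || !ready) only net is left, so net = True.
In (!fan || !net || !ready) only !fan is left, so fan = False.
In (fan || gpu || !power || !ready) only !power is left, so power = False.
In (cold || fan) only cold is left, so cold = True.
In (!cold || !door) only !door is left, so door = False.
In (!light || !net || power) only !light is left, so light = False.
In (door || light || !valve) only !valve is left, so valve = False.
All clauses satisfied.

net = True, cold = True, pump = False, valve = False, fan = False, ready = True, gpu = False, door = False, power = False, light = False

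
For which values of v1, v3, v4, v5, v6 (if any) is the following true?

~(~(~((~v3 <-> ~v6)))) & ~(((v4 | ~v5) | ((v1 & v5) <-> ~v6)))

v1 = True; v3 = False; v4 = False; v5 = True; v6 = True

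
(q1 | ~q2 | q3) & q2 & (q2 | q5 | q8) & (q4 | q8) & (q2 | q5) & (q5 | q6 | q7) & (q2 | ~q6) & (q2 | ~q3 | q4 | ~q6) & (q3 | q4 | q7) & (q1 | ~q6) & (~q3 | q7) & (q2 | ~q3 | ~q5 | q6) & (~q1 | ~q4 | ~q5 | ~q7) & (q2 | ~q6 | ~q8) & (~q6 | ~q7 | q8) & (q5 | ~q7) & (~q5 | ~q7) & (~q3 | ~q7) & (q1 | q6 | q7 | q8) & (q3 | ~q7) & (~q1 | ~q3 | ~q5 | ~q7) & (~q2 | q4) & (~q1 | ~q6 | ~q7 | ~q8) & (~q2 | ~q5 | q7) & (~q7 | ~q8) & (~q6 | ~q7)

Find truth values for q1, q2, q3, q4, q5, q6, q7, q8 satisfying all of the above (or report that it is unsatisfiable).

q1=T; q2=T; q3=F; q4=T; q5=F; q6=T; q7=F; q8=T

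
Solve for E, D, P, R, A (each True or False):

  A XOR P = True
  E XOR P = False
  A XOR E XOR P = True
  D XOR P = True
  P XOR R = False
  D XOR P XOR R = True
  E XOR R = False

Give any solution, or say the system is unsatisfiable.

E = False; D = True; P = False; R = False; A = True

A XOR P = T XOR F = True ✓
E XOR P = F XOR F = False ✓
A XOR E XOR P = T XOR F XOR F = True ✓
D XOR P = T XOR F = True ✓
P XOR R = F XOR F = False ✓
D XOR P XOR R = T XOR F XOR F = True ✓
E XOR R = F XOR F = False ✓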